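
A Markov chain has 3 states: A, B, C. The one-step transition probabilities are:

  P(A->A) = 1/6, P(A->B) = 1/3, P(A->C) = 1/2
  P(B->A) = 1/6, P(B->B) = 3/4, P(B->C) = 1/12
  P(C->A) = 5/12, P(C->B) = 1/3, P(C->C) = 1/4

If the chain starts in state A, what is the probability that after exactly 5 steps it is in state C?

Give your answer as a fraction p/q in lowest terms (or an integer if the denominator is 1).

Answer: 26695/124416

Derivation:
Computing P^5 by repeated multiplication:
P^1 =
  A: [1/6, 1/3, 1/2]
  B: [1/6, 3/4, 1/12]
  C: [5/12, 1/3, 1/4]
P^2 =
  A: [7/24, 17/36, 17/72]
  B: [3/16, 31/48, 1/6]
  C: [11/48, 17/36, 43/144]
P^3 =
  A: [65/288, 229/432, 211/864]
  B: [5/24, 347/576, 109/576]
  C: [139/576, 229/432, 395/1728]
P^4 =
  A: [787/3456, 2873/5184, 2261/10368]
  B: [493/2304, 4039/6912, 697/3456]
  C: [1547/6912, 2873/5184, 4603/20736]
P^5 =
  A: [9173/41472, 35101/62208, 26695/124416]
  B: [3001/13824, 47843/82944, 17095/82944]
  C: [18427/82944, 35101/62208, 53147/248832]

(P^5)[A -> C] = 26695/124416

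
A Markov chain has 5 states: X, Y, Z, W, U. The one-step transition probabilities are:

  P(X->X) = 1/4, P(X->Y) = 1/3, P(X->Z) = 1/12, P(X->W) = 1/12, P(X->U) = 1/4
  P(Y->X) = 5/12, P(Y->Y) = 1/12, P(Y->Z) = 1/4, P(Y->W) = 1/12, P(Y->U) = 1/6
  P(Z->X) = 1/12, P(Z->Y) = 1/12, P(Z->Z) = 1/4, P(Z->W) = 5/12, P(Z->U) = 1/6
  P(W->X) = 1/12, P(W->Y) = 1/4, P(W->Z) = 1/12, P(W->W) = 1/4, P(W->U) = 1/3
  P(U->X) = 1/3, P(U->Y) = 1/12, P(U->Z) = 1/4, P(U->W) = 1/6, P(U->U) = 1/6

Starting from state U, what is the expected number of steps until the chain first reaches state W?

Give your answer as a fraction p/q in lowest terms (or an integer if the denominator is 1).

Answer: 126/23

Derivation:
Let h_i = expected steps to first reach W from state i.
Boundary: h_W = 0.
First-step equations for the other states:
  h_X = 1 + 1/4*h_X + 1/3*h_Y + 1/12*h_Z + 1/12*h_W + 1/4*h_U
  h_Y = 1 + 5/12*h_X + 1/12*h_Y + 1/4*h_Z + 1/12*h_W + 1/6*h_U
  h_Z = 1 + 1/12*h_X + 1/12*h_Y + 1/4*h_Z + 5/12*h_W + 1/6*h_U
  h_U = 1 + 1/3*h_X + 1/12*h_Y + 1/4*h_Z + 1/6*h_W + 1/6*h_U

Substituting h_W = 0 and rearranging gives the linear system (I - Q) h = 1:
  [3/4, -1/3, -1/12, -1/4] . (h_X, h_Y, h_Z, h_U) = 1
  [-5/12, 11/12, -1/4, -1/6] . (h_X, h_Y, h_Z, h_U) = 1
  [-1/12, -1/12, 3/4, -1/6] . (h_X, h_Y, h_Z, h_U) = 1
  [-1/3, -1/12, -1/4, 5/6] . (h_X, h_Y, h_Z, h_U) = 1

Solving yields:
  h_X = 144/23
  h_Y = 6
  h_Z = 90/23
  h_U = 126/23

Starting state is U, so the expected hitting time is h_U = 126/23.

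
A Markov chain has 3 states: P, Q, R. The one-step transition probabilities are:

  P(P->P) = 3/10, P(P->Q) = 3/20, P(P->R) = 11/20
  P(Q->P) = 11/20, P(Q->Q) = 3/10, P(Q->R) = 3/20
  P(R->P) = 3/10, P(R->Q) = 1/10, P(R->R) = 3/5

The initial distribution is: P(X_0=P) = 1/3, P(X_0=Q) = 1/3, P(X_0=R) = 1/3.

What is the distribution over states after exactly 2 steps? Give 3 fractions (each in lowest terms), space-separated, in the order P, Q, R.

Answer: 83/240 187/1200 299/600

Derivation:
Propagating the distribution step by step (d_{t+1} = d_t * P):
d_0 = (P=1/3, Q=1/3, R=1/3)
  d_1[P] = 1/3*3/10 + 1/3*11/20 + 1/3*3/10 = 23/60
  d_1[Q] = 1/3*3/20 + 1/3*3/10 + 1/3*1/10 = 11/60
  d_1[R] = 1/3*11/20 + 1/3*3/20 + 1/3*3/5 = 13/30
d_1 = (P=23/60, Q=11/60, R=13/30)
  d_2[P] = 23/60*3/10 + 11/60*11/20 + 13/30*3/10 = 83/240
  d_2[Q] = 23/60*3/20 + 11/60*3/10 + 13/30*1/10 = 187/1200
  d_2[R] = 23/60*11/20 + 11/60*3/20 + 13/30*3/5 = 299/600
d_2 = (P=83/240, Q=187/1200, R=299/600)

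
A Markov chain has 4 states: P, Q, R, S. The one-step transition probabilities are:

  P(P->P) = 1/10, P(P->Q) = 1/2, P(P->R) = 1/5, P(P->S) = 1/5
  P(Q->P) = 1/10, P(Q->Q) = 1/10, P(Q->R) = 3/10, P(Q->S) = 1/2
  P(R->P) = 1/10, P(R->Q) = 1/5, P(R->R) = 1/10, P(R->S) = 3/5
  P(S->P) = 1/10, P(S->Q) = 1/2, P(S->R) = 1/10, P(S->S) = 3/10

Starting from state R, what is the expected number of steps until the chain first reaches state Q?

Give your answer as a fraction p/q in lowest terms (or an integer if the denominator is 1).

Answer: 1300/467

Derivation:
Let h_i = expected steps to first reach Q from state i.
Boundary: h_Q = 0.
First-step equations for the other states:
  h_P = 1 + 1/10*h_P + 1/2*h_Q + 1/5*h_R + 1/5*h_S
  h_R = 1 + 1/10*h_P + 1/5*h_Q + 1/10*h_R + 3/5*h_S
  h_S = 1 + 1/10*h_P + 1/2*h_Q + 1/10*h_R + 3/10*h_S

Substituting h_Q = 0 and rearranging gives the linear system (I - Q) h = 1:
  [9/10, -1/5, -1/5] . (h_P, h_R, h_S) = 1
  [-1/10, 9/10, -3/5] . (h_P, h_R, h_S) = 1
  [-1/10, -1/10, 7/10] . (h_P, h_R, h_S) = 1

Solving yields:
  h_P = 1030/467
  h_R = 1300/467
  h_S = 1000/467

Starting state is R, so the expected hitting time is h_R = 1300/467.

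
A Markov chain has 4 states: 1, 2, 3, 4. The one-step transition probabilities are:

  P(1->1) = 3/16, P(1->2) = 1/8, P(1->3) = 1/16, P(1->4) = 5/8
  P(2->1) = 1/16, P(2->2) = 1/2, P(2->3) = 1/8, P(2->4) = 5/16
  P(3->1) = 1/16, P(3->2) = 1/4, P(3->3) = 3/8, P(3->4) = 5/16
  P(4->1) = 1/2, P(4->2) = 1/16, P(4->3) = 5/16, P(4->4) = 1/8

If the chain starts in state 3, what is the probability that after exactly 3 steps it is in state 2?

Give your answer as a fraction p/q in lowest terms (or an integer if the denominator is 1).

Computing P^3 by repeated multiplication:
P^1 =
  1: [3/16, 1/8, 1/16, 5/8]
  2: [1/16, 1/2, 1/8, 5/16]
  3: [1/16, 1/4, 3/8, 5/16]
  4: [1/2, 1/16, 5/16, 1/8]
P^2 =
  1: [23/64, 9/64, 63/256, 65/256]
  2: [53/256, 79/256, 27/128, 35/128]
  3: [53/256, 63/256, 35/128, 35/128]
  4: [23/128, 23/128, 25/128, 57/128]
P^3 =
  1: [895/4096, 789/4096, 867/4096, 1545/4096]
  2: [213/1024, 1/4, 885/4096, 1335/4096]
  3: [213/1024, 15/64, 949/4096, 1335/4096]
  4: [573/2048, 387/2048, 63/256, 73/256]

(P^3)[3 -> 2] = 15/64

Answer: 15/64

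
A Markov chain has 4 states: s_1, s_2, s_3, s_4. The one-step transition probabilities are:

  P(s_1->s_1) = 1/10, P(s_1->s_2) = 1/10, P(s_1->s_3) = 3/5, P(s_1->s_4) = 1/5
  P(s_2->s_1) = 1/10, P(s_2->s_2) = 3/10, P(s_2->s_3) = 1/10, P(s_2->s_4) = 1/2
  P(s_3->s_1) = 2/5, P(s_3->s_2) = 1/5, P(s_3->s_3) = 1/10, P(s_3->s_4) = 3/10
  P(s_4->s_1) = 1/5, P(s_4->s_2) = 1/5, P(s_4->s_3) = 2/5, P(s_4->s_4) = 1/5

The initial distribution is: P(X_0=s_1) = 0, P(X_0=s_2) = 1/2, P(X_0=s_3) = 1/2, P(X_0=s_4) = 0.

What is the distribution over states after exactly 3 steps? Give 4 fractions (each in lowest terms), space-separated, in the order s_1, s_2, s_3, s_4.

Propagating the distribution step by step (d_{t+1} = d_t * P):
d_0 = (s_1=0, s_2=1/2, s_3=1/2, s_4=0)
  d_1[s_1] = 0*1/10 + 1/2*1/10 + 1/2*2/5 + 0*1/5 = 1/4
  d_1[s_2] = 0*1/10 + 1/2*3/10 + 1/2*1/5 + 0*1/5 = 1/4
  d_1[s_3] = 0*3/5 + 1/2*1/10 + 1/2*1/10 + 0*2/5 = 1/10
  d_1[s_4] = 0*1/5 + 1/2*1/2 + 1/2*3/10 + 0*1/5 = 2/5
d_1 = (s_1=1/4, s_2=1/4, s_3=1/10, s_4=2/5)
  d_2[s_1] = 1/4*1/10 + 1/4*1/10 + 1/10*2/5 + 2/5*1/5 = 17/100
  d_2[s_2] = 1/4*1/10 + 1/4*3/10 + 1/10*1/5 + 2/5*1/5 = 1/5
  d_2[s_3] = 1/4*3/5 + 1/4*1/10 + 1/10*1/10 + 2/5*2/5 = 69/200
  d_2[s_4] = 1/4*1/5 + 1/4*1/2 + 1/10*3/10 + 2/5*1/5 = 57/200
d_2 = (s_1=17/100, s_2=1/5, s_3=69/200, s_4=57/200)
  d_3[s_1] = 17/100*1/10 + 1/5*1/10 + 69/200*2/5 + 57/200*1/5 = 29/125
  d_3[s_2] = 17/100*1/10 + 1/5*3/10 + 69/200*1/5 + 57/200*1/5 = 203/1000
  d_3[s_3] = 17/100*3/5 + 1/5*1/10 + 69/200*1/10 + 57/200*2/5 = 541/2000
  d_3[s_4] = 17/100*1/5 + 1/5*1/2 + 69/200*3/10 + 57/200*1/5 = 589/2000
d_3 = (s_1=29/125, s_2=203/1000, s_3=541/2000, s_4=589/2000)

Answer: 29/125 203/1000 541/2000 589/2000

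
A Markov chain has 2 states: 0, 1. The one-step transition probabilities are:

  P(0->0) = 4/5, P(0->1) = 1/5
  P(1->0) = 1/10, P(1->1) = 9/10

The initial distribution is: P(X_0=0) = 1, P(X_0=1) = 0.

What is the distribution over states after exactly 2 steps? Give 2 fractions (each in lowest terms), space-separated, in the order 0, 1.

Answer: 33/50 17/50

Derivation:
Propagating the distribution step by step (d_{t+1} = d_t * P):
d_0 = (0=1, 1=0)
  d_1[0] = 1*4/5 + 0*1/10 = 4/5
  d_1[1] = 1*1/5 + 0*9/10 = 1/5
d_1 = (0=4/5, 1=1/5)
  d_2[0] = 4/5*4/5 + 1/5*1/10 = 33/50
  d_2[1] = 4/5*1/5 + 1/5*9/10 = 17/50
d_2 = (0=33/50, 1=17/50)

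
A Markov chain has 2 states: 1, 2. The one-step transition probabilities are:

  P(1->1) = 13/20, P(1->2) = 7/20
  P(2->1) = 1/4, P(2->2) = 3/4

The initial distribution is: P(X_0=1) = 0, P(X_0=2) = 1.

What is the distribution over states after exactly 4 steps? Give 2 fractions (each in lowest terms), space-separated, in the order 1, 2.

Answer: 203/500 297/500

Derivation:
Propagating the distribution step by step (d_{t+1} = d_t * P):
d_0 = (1=0, 2=1)
  d_1[1] = 0*13/20 + 1*1/4 = 1/4
  d_1[2] = 0*7/20 + 1*3/4 = 3/4
d_1 = (1=1/4, 2=3/4)
  d_2[1] = 1/4*13/20 + 3/4*1/4 = 7/20
  d_2[2] = 1/4*7/20 + 3/4*3/4 = 13/20
d_2 = (1=7/20, 2=13/20)
  d_3[1] = 7/20*13/20 + 13/20*1/4 = 39/100
  d_3[2] = 7/20*7/20 + 13/20*3/4 = 61/100
d_3 = (1=39/100, 2=61/100)
  d_4[1] = 39/100*13/20 + 61/100*1/4 = 203/500
  d_4[2] = 39/100*7/20 + 61/100*3/4 = 297/500
d_4 = (1=203/500, 2=297/500)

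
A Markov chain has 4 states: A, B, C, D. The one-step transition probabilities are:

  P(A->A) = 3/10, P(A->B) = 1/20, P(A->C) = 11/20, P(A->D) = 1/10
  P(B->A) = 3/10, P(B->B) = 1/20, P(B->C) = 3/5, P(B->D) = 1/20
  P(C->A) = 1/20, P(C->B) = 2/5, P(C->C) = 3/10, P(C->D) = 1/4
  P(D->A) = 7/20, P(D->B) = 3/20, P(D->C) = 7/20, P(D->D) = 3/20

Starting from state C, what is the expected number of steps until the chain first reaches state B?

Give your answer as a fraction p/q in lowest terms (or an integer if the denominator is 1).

Answer: 348/103

Derivation:
Let h_i = expected steps to first reach B from state i.
Boundary: h_B = 0.
First-step equations for the other states:
  h_A = 1 + 3/10*h_A + 1/20*h_B + 11/20*h_C + 1/10*h_D
  h_C = 1 + 1/20*h_A + 2/5*h_B + 3/10*h_C + 1/4*h_D
  h_D = 1 + 7/20*h_A + 3/20*h_B + 7/20*h_C + 3/20*h_D

Substituting h_B = 0 and rearranging gives the linear system (I - Q) h = 1:
  [7/10, -11/20, -1/10] . (h_A, h_C, h_D) = 1
  [-1/20, 7/10, -1/4] . (h_A, h_C, h_D) = 1
  [-7/20, -7/20, 17/20] . (h_A, h_C, h_D) = 1

Solving yields:
  h_A = 487/103
  h_C = 348/103
  h_D = 465/103

Starting state is C, so the expected hitting time is h_C = 348/103.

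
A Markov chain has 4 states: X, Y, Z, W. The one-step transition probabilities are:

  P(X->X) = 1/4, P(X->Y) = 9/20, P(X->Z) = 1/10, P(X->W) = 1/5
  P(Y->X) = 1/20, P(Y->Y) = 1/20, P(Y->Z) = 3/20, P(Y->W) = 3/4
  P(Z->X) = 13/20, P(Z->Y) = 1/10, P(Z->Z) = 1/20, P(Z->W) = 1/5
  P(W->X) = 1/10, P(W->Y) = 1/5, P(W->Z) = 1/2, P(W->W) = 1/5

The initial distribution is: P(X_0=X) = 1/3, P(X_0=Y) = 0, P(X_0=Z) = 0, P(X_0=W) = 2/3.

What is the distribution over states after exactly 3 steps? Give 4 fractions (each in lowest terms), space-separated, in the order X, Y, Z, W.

Propagating the distribution step by step (d_{t+1} = d_t * P):
d_0 = (X=1/3, Y=0, Z=0, W=2/3)
  d_1[X] = 1/3*1/4 + 0*1/20 + 0*13/20 + 2/3*1/10 = 3/20
  d_1[Y] = 1/3*9/20 + 0*1/20 + 0*1/10 + 2/3*1/5 = 17/60
  d_1[Z] = 1/3*1/10 + 0*3/20 + 0*1/20 + 2/3*1/2 = 11/30
  d_1[W] = 1/3*1/5 + 0*3/4 + 0*1/5 + 2/3*1/5 = 1/5
d_1 = (X=3/20, Y=17/60, Z=11/30, W=1/5)
  d_2[X] = 3/20*1/4 + 17/60*1/20 + 11/30*13/20 + 1/5*1/10 = 31/100
  d_2[Y] = 3/20*9/20 + 17/60*1/20 + 11/30*1/10 + 1/5*1/5 = 19/120
  d_2[Z] = 3/20*1/10 + 17/60*3/20 + 11/30*1/20 + 1/5*1/2 = 211/1200
  d_2[W] = 3/20*1/5 + 17/60*3/4 + 11/30*1/5 + 1/5*1/5 = 427/1200
d_2 = (X=31/100, Y=19/120, Z=211/1200, W=427/1200)
  d_3[X] = 31/100*1/4 + 19/120*1/20 + 211/1200*13/20 + 427/1200*1/10 = 5647/24000
  d_3[Y] = 31/100*9/20 + 19/120*1/20 + 211/1200*1/10 + 427/1200*1/5 = 1417/6000
  d_3[Z] = 31/100*1/10 + 19/120*3/20 + 211/1200*1/20 + 427/1200*1/2 = 1159/4800
  d_3[W] = 31/100*1/5 + 19/120*3/4 + 211/1200*1/5 + 427/1200*1/5 = 689/2400
d_3 = (X=5647/24000, Y=1417/6000, Z=1159/4800, W=689/2400)

Answer: 5647/24000 1417/6000 1159/4800 689/2400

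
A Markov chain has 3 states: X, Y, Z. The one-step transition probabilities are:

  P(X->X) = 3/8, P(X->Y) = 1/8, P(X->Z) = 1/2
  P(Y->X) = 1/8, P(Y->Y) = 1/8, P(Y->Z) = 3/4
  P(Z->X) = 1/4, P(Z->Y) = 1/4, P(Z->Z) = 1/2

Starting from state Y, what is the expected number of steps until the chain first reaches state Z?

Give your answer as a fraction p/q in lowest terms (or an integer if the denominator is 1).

Answer: 24/17

Derivation:
Let h_i = expected steps to first reach Z from state i.
Boundary: h_Z = 0.
First-step equations for the other states:
  h_X = 1 + 3/8*h_X + 1/8*h_Y + 1/2*h_Z
  h_Y = 1 + 1/8*h_X + 1/8*h_Y + 3/4*h_Z

Substituting h_Z = 0 and rearranging gives the linear system (I - Q) h = 1:
  [5/8, -1/8] . (h_X, h_Y) = 1
  [-1/8, 7/8] . (h_X, h_Y) = 1

Solving yields:
  h_X = 32/17
  h_Y = 24/17

Starting state is Y, so the expected hitting time is h_Y = 24/17.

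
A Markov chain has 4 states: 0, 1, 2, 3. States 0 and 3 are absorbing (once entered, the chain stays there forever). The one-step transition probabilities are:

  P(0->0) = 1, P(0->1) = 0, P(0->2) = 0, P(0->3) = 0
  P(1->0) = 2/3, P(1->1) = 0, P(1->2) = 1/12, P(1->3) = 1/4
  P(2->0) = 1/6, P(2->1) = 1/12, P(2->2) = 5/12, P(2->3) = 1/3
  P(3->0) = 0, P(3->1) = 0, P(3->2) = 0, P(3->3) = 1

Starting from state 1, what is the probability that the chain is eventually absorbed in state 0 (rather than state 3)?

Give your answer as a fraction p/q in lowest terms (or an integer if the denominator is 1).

Let a_i = P(absorbed in 0 | start in state i).
Boundary conditions: a_0 = 1, a_3 = 0.
For each transient state i, a_i = sum_j P(i->j) * a_j:
  a_1 = 2/3*a_0 + 0*a_1 + 1/12*a_2 + 1/4*a_3
  a_2 = 1/6*a_0 + 1/12*a_1 + 5/12*a_2 + 1/3*a_3

Substituting a_0 = 1 and a_3 = 0, rearrange to (I - Q) a = r where r[i] = P(i -> 0):
  [1, -1/12] . (a_1, a_2) = 2/3
  [-1/12, 7/12] . (a_1, a_2) = 1/6

Solving yields:
  a_1 = 58/83
  a_2 = 32/83

Starting state is 1, so the absorption probability is a_1 = 58/83.

Answer: 58/83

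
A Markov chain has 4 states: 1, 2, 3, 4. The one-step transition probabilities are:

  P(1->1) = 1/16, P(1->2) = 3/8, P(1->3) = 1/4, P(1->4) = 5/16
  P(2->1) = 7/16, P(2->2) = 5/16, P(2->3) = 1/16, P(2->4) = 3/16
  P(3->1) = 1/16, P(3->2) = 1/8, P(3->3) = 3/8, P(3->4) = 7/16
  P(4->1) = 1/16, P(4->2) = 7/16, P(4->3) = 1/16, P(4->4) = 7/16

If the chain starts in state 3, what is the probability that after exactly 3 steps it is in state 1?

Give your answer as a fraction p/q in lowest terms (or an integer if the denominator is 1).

Computing P^3 by repeated multiplication:
P^1 =
  1: [1/16, 3/8, 1/4, 5/16]
  2: [7/16, 5/16, 1/16, 3/16]
  3: [1/16, 1/8, 3/8, 7/16]
  4: [1/16, 7/16, 1/16, 7/16]
P^2 =
  1: [13/64, 79/256, 39/256, 43/128]
  2: [23/128, 45/128, 21/128, 39/128]
  3: [7/64, 77/256, 49/256, 51/128]
  4: [29/128, 23/64, 3/32, 41/128]
P^3 =
  1: [365/2048, 1387/4096, 607/4096, 343/1024]
  2: [199/1024, 339/1024, 151/1024, 335/1024]
  3: [359/2048, 1365/4096, 585/4096, 357/1024]
  4: [101/512, 715/2048, 275/2048, 327/1024]

(P^3)[3 -> 1] = 359/2048

Answer: 359/2048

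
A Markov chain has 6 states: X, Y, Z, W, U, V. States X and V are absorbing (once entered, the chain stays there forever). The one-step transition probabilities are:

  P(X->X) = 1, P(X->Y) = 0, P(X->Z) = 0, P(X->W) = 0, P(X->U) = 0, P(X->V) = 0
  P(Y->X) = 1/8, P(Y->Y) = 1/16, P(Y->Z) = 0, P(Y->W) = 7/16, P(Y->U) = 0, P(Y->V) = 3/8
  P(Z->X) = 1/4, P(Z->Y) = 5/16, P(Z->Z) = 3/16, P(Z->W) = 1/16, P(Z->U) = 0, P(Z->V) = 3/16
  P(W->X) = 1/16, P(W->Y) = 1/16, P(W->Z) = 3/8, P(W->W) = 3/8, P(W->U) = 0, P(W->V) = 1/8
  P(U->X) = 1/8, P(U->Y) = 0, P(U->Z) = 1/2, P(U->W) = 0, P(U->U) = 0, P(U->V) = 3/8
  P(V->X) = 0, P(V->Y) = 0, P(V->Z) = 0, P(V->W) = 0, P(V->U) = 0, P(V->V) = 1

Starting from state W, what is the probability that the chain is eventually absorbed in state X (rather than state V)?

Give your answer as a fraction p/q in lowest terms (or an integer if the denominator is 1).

Answer: 641/1559

Derivation:
Let a_i = P(absorbed in X | start in state i).
Boundary conditions: a_X = 1, a_V = 0.
For each transient state i, a_i = sum_j P(i->j) * a_j:
  a_Y = 1/8*a_X + 1/16*a_Y + 0*a_Z + 7/16*a_W + 0*a_U + 3/8*a_V
  a_Z = 1/4*a_X + 5/16*a_Y + 3/16*a_Z + 1/16*a_W + 0*a_U + 3/16*a_V
  a_W = 1/16*a_X + 1/16*a_Y + 3/8*a_Z + 3/8*a_W + 0*a_U + 1/8*a_V
  a_U = 1/8*a_X + 0*a_Y + 1/2*a_Z + 0*a_W + 0*a_U + 3/8*a_V

Substituting a_X = 1 and a_V = 0, rearrange to (I - Q) a = r where r[i] = P(i -> X):
  [15/16, 0, -7/16, 0] . (a_Y, a_Z, a_W, a_U) = 1/8
  [-5/16, 13/16, -1/16, 0] . (a_Y, a_Z, a_W, a_U) = 1/4
  [-1/16, -3/8, 5/8, 0] . (a_Y, a_Z, a_W, a_U) = 1/16
  [0, -1/2, 0, 1] . (a_Y, a_Z, a_W, a_U) = 1/8

Solving yields:
  a_Y = 507/1559
  a_Z = 724/1559
  a_W = 641/1559
  a_U = 4455/12472

Starting state is W, so the absorption probability is a_W = 641/1559.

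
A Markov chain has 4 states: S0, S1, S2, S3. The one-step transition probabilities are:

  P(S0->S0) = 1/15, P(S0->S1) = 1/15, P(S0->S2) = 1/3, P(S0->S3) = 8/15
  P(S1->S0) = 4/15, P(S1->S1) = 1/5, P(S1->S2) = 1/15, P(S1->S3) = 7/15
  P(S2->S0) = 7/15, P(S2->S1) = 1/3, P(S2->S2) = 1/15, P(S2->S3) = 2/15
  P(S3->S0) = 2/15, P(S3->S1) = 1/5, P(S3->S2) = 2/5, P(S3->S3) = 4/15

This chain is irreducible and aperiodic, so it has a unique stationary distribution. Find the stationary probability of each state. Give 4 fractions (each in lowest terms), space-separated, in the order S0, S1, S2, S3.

The stationary distribution satisfies pi = pi * P, i.e.:
  pi_S0 = 1/15*pi_S0 + 4/15*pi_S1 + 7/15*pi_S2 + 2/15*pi_S3
  pi_S1 = 1/15*pi_S0 + 1/5*pi_S1 + 1/3*pi_S2 + 1/5*pi_S3
  pi_S2 = 1/3*pi_S0 + 1/15*pi_S1 + 1/15*pi_S2 + 2/5*pi_S3
  pi_S3 = 8/15*pi_S0 + 7/15*pi_S1 + 2/15*pi_S2 + 4/15*pi_S3
with normalization: pi_S0 + pi_S1 + pi_S2 + pi_S3 = 1.

Using the first 3 balance equations plus normalization, the linear system A*pi = b is:
  [-14/15, 4/15, 7/15, 2/15] . pi = 0
  [1/15, -4/5, 1/3, 1/5] . pi = 0
  [1/3, 1/15, -14/15, 2/5] . pi = 0
  [1, 1, 1, 1] . pi = 1

Solving yields:
  pi_S0 = 1139/5069
  pi_S1 = 1023/5069
  pi_S2 = 1208/5069
  pi_S3 = 1699/5069

Verification (pi * P):
  1139/5069*1/15 + 1023/5069*4/15 + 1208/5069*7/15 + 1699/5069*2/15 = 1139/5069 = pi_S0  (ok)
  1139/5069*1/15 + 1023/5069*1/5 + 1208/5069*1/3 + 1699/5069*1/5 = 1023/5069 = pi_S1  (ok)
  1139/5069*1/3 + 1023/5069*1/15 + 1208/5069*1/15 + 1699/5069*2/5 = 1208/5069 = pi_S2  (ok)
  1139/5069*8/15 + 1023/5069*7/15 + 1208/5069*2/15 + 1699/5069*4/15 = 1699/5069 = pi_S3  (ok)

Answer: 1139/5069 1023/5069 1208/5069 1699/5069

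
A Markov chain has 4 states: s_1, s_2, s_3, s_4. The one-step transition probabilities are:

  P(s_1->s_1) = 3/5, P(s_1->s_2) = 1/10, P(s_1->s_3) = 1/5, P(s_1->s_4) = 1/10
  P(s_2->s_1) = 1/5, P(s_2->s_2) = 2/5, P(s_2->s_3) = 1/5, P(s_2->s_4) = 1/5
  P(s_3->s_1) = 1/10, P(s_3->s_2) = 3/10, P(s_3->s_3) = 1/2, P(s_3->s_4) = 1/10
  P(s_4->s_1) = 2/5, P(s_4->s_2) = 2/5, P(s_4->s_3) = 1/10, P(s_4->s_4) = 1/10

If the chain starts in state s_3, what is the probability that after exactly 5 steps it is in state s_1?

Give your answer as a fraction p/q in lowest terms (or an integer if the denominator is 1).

Computing P^5 by repeated multiplication:
P^1 =
  s_1: [3/5, 1/10, 1/5, 1/10]
  s_2: [1/5, 2/5, 1/5, 1/5]
  s_3: [1/10, 3/10, 1/2, 1/10]
  s_4: [2/5, 2/5, 1/10, 1/10]
P^2 =
  s_1: [11/25, 1/5, 1/4, 11/100]
  s_2: [3/10, 8/25, 6/25, 7/50]
  s_3: [21/100, 8/25, 17/50, 13/100]
  s_4: [37/100, 27/100, 11/50, 7/50]
P^3 =
  s_1: [373/1000, 243/1000, 33/125, 3/25]
  s_2: [81/250, 143/500, 129/500, 33/250]
  s_3: [69/250, 303/1000, 289/1000, 33/250]
  s_4: [177/500, 267/1000, 63/250, 127/1000]
P^4 =
  s_1: [867/2500, 2617/10000, 167/625, 1243/10000]
  s_2: [1651/5000, 277/1000, 1321/5000, 643/5000]
  s_3: [3079/10000, 2883/10000, 547/2000, 1303/10000]
  s_4: [1709/5000, 1343/5000, 2629/10000, 1267/10000]
P^5 =
  s_1: [16843/50000, 6731/25000, 26773/100000, 12617/100000]
  s_2: [16569/50000, 6863/25000, 333/1250, 1277/10000]
  s_3: [32187/100000, 7007/25000, 13451/50000, 12883/100000]
  s_4: [33577/100000, 27117/100000, 1331/5000, 6343/50000]

(P^5)[s_3 -> s_1] = 32187/100000

Answer: 32187/100000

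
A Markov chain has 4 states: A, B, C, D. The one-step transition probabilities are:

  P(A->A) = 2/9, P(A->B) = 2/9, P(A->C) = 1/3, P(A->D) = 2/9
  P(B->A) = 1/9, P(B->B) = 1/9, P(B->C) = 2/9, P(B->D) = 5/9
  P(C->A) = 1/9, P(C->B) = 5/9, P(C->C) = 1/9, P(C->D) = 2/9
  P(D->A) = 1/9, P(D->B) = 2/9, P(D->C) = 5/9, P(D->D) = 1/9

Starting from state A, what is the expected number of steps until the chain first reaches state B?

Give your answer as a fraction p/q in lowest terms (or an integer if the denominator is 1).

Let h_i = expected steps to first reach B from state i.
Boundary: h_B = 0.
First-step equations for the other states:
  h_A = 1 + 2/9*h_A + 2/9*h_B + 1/3*h_C + 2/9*h_D
  h_C = 1 + 1/9*h_A + 5/9*h_B + 1/9*h_C + 2/9*h_D
  h_D = 1 + 1/9*h_A + 2/9*h_B + 5/9*h_C + 1/9*h_D

Substituting h_B = 0 and rearranging gives the linear system (I - Q) h = 1:
  [7/9, -1/3, -2/9] . (h_A, h_C, h_D) = 1
  [-1/9, 8/9, -2/9] . (h_A, h_C, h_D) = 1
  [-1/9, -5/9, 8/9] . (h_A, h_C, h_D) = 1

Solving yields:
  h_A = 495/161
  h_C = 360/161
  h_D = 468/161

Starting state is A, so the expected hitting time is h_A = 495/161.

Answer: 495/161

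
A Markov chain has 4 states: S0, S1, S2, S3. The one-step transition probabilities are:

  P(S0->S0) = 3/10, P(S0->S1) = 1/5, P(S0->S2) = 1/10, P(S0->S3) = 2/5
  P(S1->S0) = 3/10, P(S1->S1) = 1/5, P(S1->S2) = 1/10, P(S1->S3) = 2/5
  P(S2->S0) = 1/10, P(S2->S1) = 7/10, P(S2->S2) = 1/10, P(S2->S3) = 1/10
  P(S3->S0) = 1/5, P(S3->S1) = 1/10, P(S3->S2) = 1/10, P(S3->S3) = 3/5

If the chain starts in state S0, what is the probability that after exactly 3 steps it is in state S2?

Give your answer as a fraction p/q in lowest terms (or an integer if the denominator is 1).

Computing P^3 by repeated multiplication:
P^1 =
  S0: [3/10, 1/5, 1/10, 2/5]
  S1: [3/10, 1/5, 1/10, 2/5]
  S2: [1/10, 7/10, 1/10, 1/10]
  S3: [1/5, 1/10, 1/10, 3/5]
P^2 =
  S0: [6/25, 21/100, 1/10, 9/20]
  S1: [6/25, 21/100, 1/10, 9/20]
  S2: [27/100, 6/25, 1/10, 39/100]
  S3: [11/50, 19/100, 1/10, 49/100]
P^3 =
  S0: [47/200, 41/200, 1/10, 23/50]
  S1: [47/200, 41/200, 1/10, 23/50]
  S2: [241/1000, 211/1000, 1/10, 56/125]
  S3: [231/1000, 201/1000, 1/10, 117/250]

(P^3)[S0 -> S2] = 1/10

Answer: 1/10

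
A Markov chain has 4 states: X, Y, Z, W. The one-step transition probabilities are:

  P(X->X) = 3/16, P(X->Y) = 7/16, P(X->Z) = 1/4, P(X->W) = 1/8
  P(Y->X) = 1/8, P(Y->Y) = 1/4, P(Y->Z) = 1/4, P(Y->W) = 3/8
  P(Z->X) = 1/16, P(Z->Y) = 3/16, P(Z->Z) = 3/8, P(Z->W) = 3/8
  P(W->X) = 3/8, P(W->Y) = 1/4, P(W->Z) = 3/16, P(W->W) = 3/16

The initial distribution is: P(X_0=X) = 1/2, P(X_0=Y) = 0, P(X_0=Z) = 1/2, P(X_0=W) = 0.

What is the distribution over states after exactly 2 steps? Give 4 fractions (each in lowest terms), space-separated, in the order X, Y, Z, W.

Propagating the distribution step by step (d_{t+1} = d_t * P):
d_0 = (X=1/2, Y=0, Z=1/2, W=0)
  d_1[X] = 1/2*3/16 + 0*1/8 + 1/2*1/16 + 0*3/8 = 1/8
  d_1[Y] = 1/2*7/16 + 0*1/4 + 1/2*3/16 + 0*1/4 = 5/16
  d_1[Z] = 1/2*1/4 + 0*1/4 + 1/2*3/8 + 0*3/16 = 5/16
  d_1[W] = 1/2*1/8 + 0*3/8 + 1/2*3/8 + 0*3/16 = 1/4
d_1 = (X=1/8, Y=5/16, Z=5/16, W=1/4)
  d_2[X] = 1/8*3/16 + 5/16*1/8 + 5/16*1/16 + 1/4*3/8 = 45/256
  d_2[Y] = 1/8*7/16 + 5/16*1/4 + 5/16*3/16 + 1/4*1/4 = 65/256
  d_2[Z] = 1/8*1/4 + 5/16*1/4 + 5/16*3/8 + 1/4*3/16 = 35/128
  d_2[W] = 1/8*1/8 + 5/16*3/8 + 5/16*3/8 + 1/4*3/16 = 19/64
d_2 = (X=45/256, Y=65/256, Z=35/128, W=19/64)

Answer: 45/256 65/256 35/128 19/64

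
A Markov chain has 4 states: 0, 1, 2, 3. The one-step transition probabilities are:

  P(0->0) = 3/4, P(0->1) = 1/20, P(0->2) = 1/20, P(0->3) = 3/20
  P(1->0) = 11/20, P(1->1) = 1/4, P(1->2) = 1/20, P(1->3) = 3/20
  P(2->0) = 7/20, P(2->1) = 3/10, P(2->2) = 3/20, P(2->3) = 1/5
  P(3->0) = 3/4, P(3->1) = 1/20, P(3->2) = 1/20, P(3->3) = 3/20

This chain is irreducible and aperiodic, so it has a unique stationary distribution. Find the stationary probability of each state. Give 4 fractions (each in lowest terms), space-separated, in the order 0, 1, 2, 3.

The stationary distribution satisfies pi = pi * P, i.e.:
  pi_0 = 3/4*pi_0 + 11/20*pi_1 + 7/20*pi_2 + 3/4*pi_3
  pi_1 = 1/20*pi_0 + 1/4*pi_1 + 3/10*pi_2 + 1/20*pi_3
  pi_2 = 1/20*pi_0 + 1/20*pi_1 + 3/20*pi_2 + 1/20*pi_3
  pi_3 = 3/20*pi_0 + 3/20*pi_1 + 1/5*pi_2 + 3/20*pi_3
with normalization: pi_0 + pi_1 + pi_2 + pi_3 = 1.

Using the first 3 balance equations plus normalization, the linear system A*pi = b is:
  [-1/4, 11/20, 7/20, 3/4] . pi = 0
  [1/20, -3/4, 3/10, 1/20] . pi = 0
  [1/20, 1/20, -17/20, 1/20] . pi = 0
  [1, 1, 1, 1] . pi = 1

Solving yields:
  pi_0 = 205/288
  pi_1 = 23/288
  pi_2 = 1/18
  pi_3 = 11/72

Verification (pi * P):
  205/288*3/4 + 23/288*11/20 + 1/18*7/20 + 11/72*3/4 = 205/288 = pi_0  (ok)
  205/288*1/20 + 23/288*1/4 + 1/18*3/10 + 11/72*1/20 = 23/288 = pi_1  (ok)
  205/288*1/20 + 23/288*1/20 + 1/18*3/20 + 11/72*1/20 = 1/18 = pi_2  (ok)
  205/288*3/20 + 23/288*3/20 + 1/18*1/5 + 11/72*3/20 = 11/72 = pi_3  (ok)

Answer: 205/288 23/288 1/18 11/72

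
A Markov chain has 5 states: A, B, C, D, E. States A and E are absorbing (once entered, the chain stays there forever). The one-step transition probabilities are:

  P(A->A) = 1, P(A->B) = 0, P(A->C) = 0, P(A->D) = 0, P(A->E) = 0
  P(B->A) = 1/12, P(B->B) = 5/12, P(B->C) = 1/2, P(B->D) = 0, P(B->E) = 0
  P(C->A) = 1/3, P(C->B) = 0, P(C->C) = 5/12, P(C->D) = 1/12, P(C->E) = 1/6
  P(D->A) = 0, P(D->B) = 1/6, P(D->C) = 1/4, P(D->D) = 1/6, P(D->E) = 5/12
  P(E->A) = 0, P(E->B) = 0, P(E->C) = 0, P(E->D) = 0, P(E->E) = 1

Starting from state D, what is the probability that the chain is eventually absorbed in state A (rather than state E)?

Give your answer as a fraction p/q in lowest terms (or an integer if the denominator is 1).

Answer: 146/457

Derivation:
Let a_i = P(absorbed in A | start in state i).
Boundary conditions: a_A = 1, a_E = 0.
For each transient state i, a_i = sum_j P(i->j) * a_j:
  a_B = 1/12*a_A + 5/12*a_B + 1/2*a_C + 0*a_D + 0*a_E
  a_C = 1/3*a_A + 0*a_B + 5/12*a_C + 1/12*a_D + 1/6*a_E
  a_D = 0*a_A + 1/6*a_B + 1/4*a_C + 1/6*a_D + 5/12*a_E

Substituting a_A = 1 and a_E = 0, rearrange to (I - Q) a = r where r[i] = P(i -> A):
  [7/12, -1/2, 0] . (a_B, a_C, a_D) = 1/12
  [0, 7/12, -1/12] . (a_B, a_C, a_D) = 1/3
  [-1/6, -1/4, 5/6] . (a_B, a_C, a_D) = 0

Solving yields:
  a_B = 307/457
  a_C = 282/457
  a_D = 146/457

Starting state is D, so the absorption probability is a_D = 146/457.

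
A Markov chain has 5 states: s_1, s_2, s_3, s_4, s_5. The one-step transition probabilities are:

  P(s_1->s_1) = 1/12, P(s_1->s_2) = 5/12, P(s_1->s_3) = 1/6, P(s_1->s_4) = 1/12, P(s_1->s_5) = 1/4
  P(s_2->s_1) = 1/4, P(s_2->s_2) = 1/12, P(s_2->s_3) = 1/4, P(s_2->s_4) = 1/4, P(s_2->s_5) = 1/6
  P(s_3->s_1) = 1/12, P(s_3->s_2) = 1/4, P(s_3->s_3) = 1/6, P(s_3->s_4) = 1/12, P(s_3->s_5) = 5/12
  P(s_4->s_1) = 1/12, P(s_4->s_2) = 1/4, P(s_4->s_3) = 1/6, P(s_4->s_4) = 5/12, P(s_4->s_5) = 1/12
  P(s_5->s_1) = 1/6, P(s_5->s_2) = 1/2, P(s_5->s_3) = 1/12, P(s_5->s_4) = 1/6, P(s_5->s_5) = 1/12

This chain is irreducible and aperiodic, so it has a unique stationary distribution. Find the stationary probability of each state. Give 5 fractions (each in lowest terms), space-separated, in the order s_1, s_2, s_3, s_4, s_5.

The stationary distribution satisfies pi = pi * P, i.e.:
  pi_s_1 = 1/12*pi_s_1 + 1/4*pi_s_2 + 1/12*pi_s_3 + 1/12*pi_s_4 + 1/6*pi_s_5
  pi_s_2 = 5/12*pi_s_1 + 1/12*pi_s_2 + 1/4*pi_s_3 + 1/4*pi_s_4 + 1/2*pi_s_5
  pi_s_3 = 1/6*pi_s_1 + 1/4*pi_s_2 + 1/6*pi_s_3 + 1/6*pi_s_4 + 1/12*pi_s_5
  pi_s_4 = 1/12*pi_s_1 + 1/4*pi_s_2 + 1/12*pi_s_3 + 5/12*pi_s_4 + 1/6*pi_s_5
  pi_s_5 = 1/4*pi_s_1 + 1/6*pi_s_2 + 5/12*pi_s_3 + 1/12*pi_s_4 + 1/12*pi_s_5
with normalization: pi_s_1 + pi_s_2 + pi_s_3 + pi_s_4 + pi_s_5 = 1.

Using the first 4 balance equations plus normalization, the linear system A*pi = b is:
  [-11/12, 1/4, 1/12, 1/12, 1/6] . pi = 0
  [5/12, -11/12, 1/4, 1/4, 1/2] . pi = 0
  [1/6, 1/4, -5/6, 1/6, 1/12] . pi = 0
  [1/12, 1/4, 1/12, -7/12, 1/6] . pi = 0
  [1, 1, 1, 1, 1] . pi = 1

Solving yields:
  pi_s_1 = 10/69
  pi_s_2 = 19/69
  pi_s_3 = 4/23
  pi_s_4 = 5/23
  pi_s_5 = 13/69

Verification (pi * P):
  10/69*1/12 + 19/69*1/4 + 4/23*1/12 + 5/23*1/12 + 13/69*1/6 = 10/69 = pi_s_1  (ok)
  10/69*5/12 + 19/69*1/12 + 4/23*1/4 + 5/23*1/4 + 13/69*1/2 = 19/69 = pi_s_2  (ok)
  10/69*1/6 + 19/69*1/4 + 4/23*1/6 + 5/23*1/6 + 13/69*1/12 = 4/23 = pi_s_3  (ok)
  10/69*1/12 + 19/69*1/4 + 4/23*1/12 + 5/23*5/12 + 13/69*1/6 = 5/23 = pi_s_4  (ok)
  10/69*1/4 + 19/69*1/6 + 4/23*5/12 + 5/23*1/12 + 13/69*1/12 = 13/69 = pi_s_5  (ok)

Answer: 10/69 19/69 4/23 5/23 13/69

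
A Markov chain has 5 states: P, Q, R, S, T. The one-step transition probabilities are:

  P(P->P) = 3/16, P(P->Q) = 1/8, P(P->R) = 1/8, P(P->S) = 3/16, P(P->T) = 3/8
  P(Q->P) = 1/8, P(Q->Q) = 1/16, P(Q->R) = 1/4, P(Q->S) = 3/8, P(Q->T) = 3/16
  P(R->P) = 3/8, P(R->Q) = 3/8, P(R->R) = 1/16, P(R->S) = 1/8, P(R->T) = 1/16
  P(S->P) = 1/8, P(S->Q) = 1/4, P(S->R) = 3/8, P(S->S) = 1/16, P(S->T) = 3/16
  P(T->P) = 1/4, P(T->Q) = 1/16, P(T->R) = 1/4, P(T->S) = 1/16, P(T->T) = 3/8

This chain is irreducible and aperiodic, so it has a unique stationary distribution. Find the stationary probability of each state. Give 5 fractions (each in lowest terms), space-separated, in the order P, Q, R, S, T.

Answer: 5824/26349 4457/26349 5366/26349 4103/26349 6599/26349

Derivation:
The stationary distribution satisfies pi = pi * P, i.e.:
  pi_P = 3/16*pi_P + 1/8*pi_Q + 3/8*pi_R + 1/8*pi_S + 1/4*pi_T
  pi_Q = 1/8*pi_P + 1/16*pi_Q + 3/8*pi_R + 1/4*pi_S + 1/16*pi_T
  pi_R = 1/8*pi_P + 1/4*pi_Q + 1/16*pi_R + 3/8*pi_S + 1/4*pi_T
  pi_S = 3/16*pi_P + 3/8*pi_Q + 1/8*pi_R + 1/16*pi_S + 1/16*pi_T
  pi_T = 3/8*pi_P + 3/16*pi_Q + 1/16*pi_R + 3/16*pi_S + 3/8*pi_T
with normalization: pi_P + pi_Q + pi_R + pi_S + pi_T = 1.

Using the first 4 balance equations plus normalization, the linear system A*pi = b is:
  [-13/16, 1/8, 3/8, 1/8, 1/4] . pi = 0
  [1/8, -15/16, 3/8, 1/4, 1/16] . pi = 0
  [1/8, 1/4, -15/16, 3/8, 1/4] . pi = 0
  [3/16, 3/8, 1/8, -15/16, 1/16] . pi = 0
  [1, 1, 1, 1, 1] . pi = 1

Solving yields:
  pi_P = 5824/26349
  pi_Q = 4457/26349
  pi_R = 5366/26349
  pi_S = 4103/26349
  pi_T = 6599/26349

Verification (pi * P):
  5824/26349*3/16 + 4457/26349*1/8 + 5366/26349*3/8 + 4103/26349*1/8 + 6599/26349*1/4 = 5824/26349 = pi_P  (ok)
  5824/26349*1/8 + 4457/26349*1/16 + 5366/26349*3/8 + 4103/26349*1/4 + 6599/26349*1/16 = 4457/26349 = pi_Q  (ok)
  5824/26349*1/8 + 4457/26349*1/4 + 5366/26349*1/16 + 4103/26349*3/8 + 6599/26349*1/4 = 5366/26349 = pi_R  (ok)
  5824/26349*3/16 + 4457/26349*3/8 + 5366/26349*1/8 + 4103/26349*1/16 + 6599/26349*1/16 = 4103/26349 = pi_S  (ok)
  5824/26349*3/8 + 4457/26349*3/16 + 5366/26349*1/16 + 4103/26349*3/16 + 6599/26349*3/8 = 6599/26349 = pi_T  (ok)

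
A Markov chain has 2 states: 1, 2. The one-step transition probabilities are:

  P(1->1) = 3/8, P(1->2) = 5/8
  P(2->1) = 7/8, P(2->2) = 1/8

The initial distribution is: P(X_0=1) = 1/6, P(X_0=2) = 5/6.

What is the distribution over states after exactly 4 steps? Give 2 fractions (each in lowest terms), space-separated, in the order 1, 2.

Propagating the distribution step by step (d_{t+1} = d_t * P):
d_0 = (1=1/6, 2=5/6)
  d_1[1] = 1/6*3/8 + 5/6*7/8 = 19/24
  d_1[2] = 1/6*5/8 + 5/6*1/8 = 5/24
d_1 = (1=19/24, 2=5/24)
  d_2[1] = 19/24*3/8 + 5/24*7/8 = 23/48
  d_2[2] = 19/24*5/8 + 5/24*1/8 = 25/48
d_2 = (1=23/48, 2=25/48)
  d_3[1] = 23/48*3/8 + 25/48*7/8 = 61/96
  d_3[2] = 23/48*5/8 + 25/48*1/8 = 35/96
d_3 = (1=61/96, 2=35/96)
  d_4[1] = 61/96*3/8 + 35/96*7/8 = 107/192
  d_4[2] = 61/96*5/8 + 35/96*1/8 = 85/192
d_4 = (1=107/192, 2=85/192)

Answer: 107/192 85/192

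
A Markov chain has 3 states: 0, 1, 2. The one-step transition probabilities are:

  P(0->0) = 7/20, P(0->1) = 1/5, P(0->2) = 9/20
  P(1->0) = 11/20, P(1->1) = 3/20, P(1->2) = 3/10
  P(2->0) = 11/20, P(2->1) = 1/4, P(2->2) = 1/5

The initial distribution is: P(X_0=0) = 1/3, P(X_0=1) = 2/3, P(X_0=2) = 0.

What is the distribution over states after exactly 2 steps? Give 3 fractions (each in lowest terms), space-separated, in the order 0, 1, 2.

Answer: 34/75 251/1200 27/80

Derivation:
Propagating the distribution step by step (d_{t+1} = d_t * P):
d_0 = (0=1/3, 1=2/3, 2=0)
  d_1[0] = 1/3*7/20 + 2/3*11/20 + 0*11/20 = 29/60
  d_1[1] = 1/3*1/5 + 2/3*3/20 + 0*1/4 = 1/6
  d_1[2] = 1/3*9/20 + 2/3*3/10 + 0*1/5 = 7/20
d_1 = (0=29/60, 1=1/6, 2=7/20)
  d_2[0] = 29/60*7/20 + 1/6*11/20 + 7/20*11/20 = 34/75
  d_2[1] = 29/60*1/5 + 1/6*3/20 + 7/20*1/4 = 251/1200
  d_2[2] = 29/60*9/20 + 1/6*3/10 + 7/20*1/5 = 27/80
d_2 = (0=34/75, 1=251/1200, 2=27/80)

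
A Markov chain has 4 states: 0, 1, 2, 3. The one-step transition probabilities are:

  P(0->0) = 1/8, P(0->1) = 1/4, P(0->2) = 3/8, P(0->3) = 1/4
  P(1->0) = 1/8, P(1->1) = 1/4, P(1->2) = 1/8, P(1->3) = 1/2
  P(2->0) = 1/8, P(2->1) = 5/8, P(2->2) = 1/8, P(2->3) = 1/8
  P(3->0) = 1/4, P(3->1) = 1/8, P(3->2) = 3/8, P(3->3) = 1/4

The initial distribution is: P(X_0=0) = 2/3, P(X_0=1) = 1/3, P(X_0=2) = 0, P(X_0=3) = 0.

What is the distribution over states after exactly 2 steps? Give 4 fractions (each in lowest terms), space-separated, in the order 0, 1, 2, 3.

Answer: 1/6 61/192 23/96 53/192

Derivation:
Propagating the distribution step by step (d_{t+1} = d_t * P):
d_0 = (0=2/3, 1=1/3, 2=0, 3=0)
  d_1[0] = 2/3*1/8 + 1/3*1/8 + 0*1/8 + 0*1/4 = 1/8
  d_1[1] = 2/3*1/4 + 1/3*1/4 + 0*5/8 + 0*1/8 = 1/4
  d_1[2] = 2/3*3/8 + 1/3*1/8 + 0*1/8 + 0*3/8 = 7/24
  d_1[3] = 2/3*1/4 + 1/3*1/2 + 0*1/8 + 0*1/4 = 1/3
d_1 = (0=1/8, 1=1/4, 2=7/24, 3=1/3)
  d_2[0] = 1/8*1/8 + 1/4*1/8 + 7/24*1/8 + 1/3*1/4 = 1/6
  d_2[1] = 1/8*1/4 + 1/4*1/4 + 7/24*5/8 + 1/3*1/8 = 61/192
  d_2[2] = 1/8*3/8 + 1/4*1/8 + 7/24*1/8 + 1/3*3/8 = 23/96
  d_2[3] = 1/8*1/4 + 1/4*1/2 + 7/24*1/8 + 1/3*1/4 = 53/192
d_2 = (0=1/6, 1=61/192, 2=23/96, 3=53/192)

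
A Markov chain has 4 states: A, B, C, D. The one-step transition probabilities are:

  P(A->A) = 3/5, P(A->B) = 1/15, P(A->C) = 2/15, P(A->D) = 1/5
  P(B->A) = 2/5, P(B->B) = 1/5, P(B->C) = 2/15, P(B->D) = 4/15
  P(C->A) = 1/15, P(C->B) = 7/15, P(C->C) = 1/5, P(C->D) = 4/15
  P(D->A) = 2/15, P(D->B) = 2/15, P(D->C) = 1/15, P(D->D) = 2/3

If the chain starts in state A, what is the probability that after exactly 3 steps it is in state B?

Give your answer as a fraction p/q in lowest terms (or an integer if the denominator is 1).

Computing P^3 by repeated multiplication:
P^1 =
  A: [3/5, 1/15, 2/15, 1/5]
  B: [2/5, 1/5, 2/15, 4/15]
  C: [1/15, 7/15, 1/5, 4/15]
  D: [2/15, 2/15, 1/15, 2/3]
P^2 =
  A: [19/45, 32/225, 29/225, 23/75]
  B: [82/225, 37/225, 28/225, 26/75]
  C: [62/225, 17/75, 29/225, 83/225]
  D: [17/75, 7/45, 7/75, 118/225]
P^3 =
  A: [1214/3375, 532/3375, 82/675, 1219/3375]
  B: [1144/3375, 109/675, 16/135, 1286/3375]
  C: [353/1125, 584/3375, 44/375, 1336/3375]
  D: [926/3375, 539/3375, 353/3375, 173/375]

(P^3)[A -> B] = 532/3375

Answer: 532/3375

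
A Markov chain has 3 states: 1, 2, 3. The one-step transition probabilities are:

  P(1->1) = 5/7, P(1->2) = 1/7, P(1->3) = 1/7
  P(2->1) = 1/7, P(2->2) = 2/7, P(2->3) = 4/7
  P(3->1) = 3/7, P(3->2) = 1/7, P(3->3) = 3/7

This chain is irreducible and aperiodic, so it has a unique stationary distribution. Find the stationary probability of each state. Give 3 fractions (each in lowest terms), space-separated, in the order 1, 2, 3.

Answer: 8/15 1/6 3/10

Derivation:
The stationary distribution satisfies pi = pi * P, i.e.:
  pi_1 = 5/7*pi_1 + 1/7*pi_2 + 3/7*pi_3
  pi_2 = 1/7*pi_1 + 2/7*pi_2 + 1/7*pi_3
  pi_3 = 1/7*pi_1 + 4/7*pi_2 + 3/7*pi_3
with normalization: pi_1 + pi_2 + pi_3 = 1.

Using the first 2 balance equations plus normalization, the linear system A*pi = b is:
  [-2/7, 1/7, 3/7] . pi = 0
  [1/7, -5/7, 1/7] . pi = 0
  [1, 1, 1] . pi = 1

Solving yields:
  pi_1 = 8/15
  pi_2 = 1/6
  pi_3 = 3/10

Verification (pi * P):
  8/15*5/7 + 1/6*1/7 + 3/10*3/7 = 8/15 = pi_1  (ok)
  8/15*1/7 + 1/6*2/7 + 3/10*1/7 = 1/6 = pi_2  (ok)
  8/15*1/7 + 1/6*4/7 + 3/10*3/7 = 3/10 = pi_3  (ok)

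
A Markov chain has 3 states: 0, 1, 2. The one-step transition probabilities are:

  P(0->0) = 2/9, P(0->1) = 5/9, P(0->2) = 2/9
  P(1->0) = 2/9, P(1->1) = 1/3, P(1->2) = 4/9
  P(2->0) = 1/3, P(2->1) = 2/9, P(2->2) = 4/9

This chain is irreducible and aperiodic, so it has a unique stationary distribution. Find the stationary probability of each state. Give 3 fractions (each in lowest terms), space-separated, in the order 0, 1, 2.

Answer: 22/83 29/83 32/83

Derivation:
The stationary distribution satisfies pi = pi * P, i.e.:
  pi_0 = 2/9*pi_0 + 2/9*pi_1 + 1/3*pi_2
  pi_1 = 5/9*pi_0 + 1/3*pi_1 + 2/9*pi_2
  pi_2 = 2/9*pi_0 + 4/9*pi_1 + 4/9*pi_2
with normalization: pi_0 + pi_1 + pi_2 = 1.

Using the first 2 balance equations plus normalization, the linear system A*pi = b is:
  [-7/9, 2/9, 1/3] . pi = 0
  [5/9, -2/3, 2/9] . pi = 0
  [1, 1, 1] . pi = 1

Solving yields:
  pi_0 = 22/83
  pi_1 = 29/83
  pi_2 = 32/83

Verification (pi * P):
  22/83*2/9 + 29/83*2/9 + 32/83*1/3 = 22/83 = pi_0  (ok)
  22/83*5/9 + 29/83*1/3 + 32/83*2/9 = 29/83 = pi_1  (ok)
  22/83*2/9 + 29/83*4/9 + 32/83*4/9 = 32/83 = pi_2  (ok)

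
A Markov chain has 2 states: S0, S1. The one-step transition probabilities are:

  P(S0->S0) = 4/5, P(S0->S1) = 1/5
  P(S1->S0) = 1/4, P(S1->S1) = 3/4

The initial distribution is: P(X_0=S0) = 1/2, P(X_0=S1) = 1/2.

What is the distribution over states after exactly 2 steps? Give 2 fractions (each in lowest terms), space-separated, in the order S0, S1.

Answer: 431/800 369/800

Derivation:
Propagating the distribution step by step (d_{t+1} = d_t * P):
d_0 = (S0=1/2, S1=1/2)
  d_1[S0] = 1/2*4/5 + 1/2*1/4 = 21/40
  d_1[S1] = 1/2*1/5 + 1/2*3/4 = 19/40
d_1 = (S0=21/40, S1=19/40)
  d_2[S0] = 21/40*4/5 + 19/40*1/4 = 431/800
  d_2[S1] = 21/40*1/5 + 19/40*3/4 = 369/800
d_2 = (S0=431/800, S1=369/800)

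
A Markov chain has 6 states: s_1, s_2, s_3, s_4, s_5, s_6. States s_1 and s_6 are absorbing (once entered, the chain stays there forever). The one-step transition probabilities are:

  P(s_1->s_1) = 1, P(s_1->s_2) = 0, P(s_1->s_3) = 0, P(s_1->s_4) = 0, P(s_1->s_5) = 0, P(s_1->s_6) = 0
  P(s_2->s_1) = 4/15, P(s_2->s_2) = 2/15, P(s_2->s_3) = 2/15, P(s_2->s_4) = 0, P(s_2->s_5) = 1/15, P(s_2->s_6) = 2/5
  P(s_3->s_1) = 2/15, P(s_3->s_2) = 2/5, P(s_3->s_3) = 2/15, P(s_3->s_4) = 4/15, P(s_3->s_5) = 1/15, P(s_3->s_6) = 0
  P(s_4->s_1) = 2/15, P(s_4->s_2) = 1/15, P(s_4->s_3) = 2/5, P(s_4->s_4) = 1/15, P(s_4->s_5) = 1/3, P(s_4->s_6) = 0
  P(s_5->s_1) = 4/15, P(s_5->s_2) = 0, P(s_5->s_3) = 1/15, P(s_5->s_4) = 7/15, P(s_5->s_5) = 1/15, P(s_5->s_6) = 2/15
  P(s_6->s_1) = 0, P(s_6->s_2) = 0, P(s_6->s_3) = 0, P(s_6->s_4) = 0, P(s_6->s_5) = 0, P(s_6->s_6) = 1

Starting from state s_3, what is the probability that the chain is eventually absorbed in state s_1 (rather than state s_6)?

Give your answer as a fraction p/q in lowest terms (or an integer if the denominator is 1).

Let a_i = P(absorbed in s_1 | start in state i).
Boundary conditions: a_s_1 = 1, a_s_6 = 0.
For each transient state i, a_i = sum_j P(i->j) * a_j:
  a_s_2 = 4/15*a_s_1 + 2/15*a_s_2 + 2/15*a_s_3 + 0*a_s_4 + 1/15*a_s_5 + 2/5*a_s_6
  a_s_3 = 2/15*a_s_1 + 2/5*a_s_2 + 2/15*a_s_3 + 4/15*a_s_4 + 1/15*a_s_5 + 0*a_s_6
  a_s_4 = 2/15*a_s_1 + 1/15*a_s_2 + 2/5*a_s_3 + 1/15*a_s_4 + 1/3*a_s_5 + 0*a_s_6
  a_s_5 = 4/15*a_s_1 + 0*a_s_2 + 1/15*a_s_3 + 7/15*a_s_4 + 1/15*a_s_5 + 2/15*a_s_6

Substituting a_s_1 = 1 and a_s_6 = 0, rearrange to (I - Q) a = r where r[i] = P(i -> s_1):
  [13/15, -2/15, 0, -1/15] . (a_s_2, a_s_3, a_s_4, a_s_5) = 4/15
  [-2/5, 13/15, -4/15, -1/15] . (a_s_2, a_s_3, a_s_4, a_s_5) = 2/15
  [-1/15, -2/5, 14/15, -1/3] . (a_s_2, a_s_3, a_s_4, a_s_5) = 2/15
  [0, -1/15, -7/15, 14/15] . (a_s_2, a_s_3, a_s_4, a_s_5) = 4/15

Solving yields:
  a_s_2 = 4413/9682
  a_s_3 = 6065/9682
  a_s_4 = 6623/9682
  a_s_5 = 6511/9682

Starting state is s_3, so the absorption probability is a_s_3 = 6065/9682.

Answer: 6065/9682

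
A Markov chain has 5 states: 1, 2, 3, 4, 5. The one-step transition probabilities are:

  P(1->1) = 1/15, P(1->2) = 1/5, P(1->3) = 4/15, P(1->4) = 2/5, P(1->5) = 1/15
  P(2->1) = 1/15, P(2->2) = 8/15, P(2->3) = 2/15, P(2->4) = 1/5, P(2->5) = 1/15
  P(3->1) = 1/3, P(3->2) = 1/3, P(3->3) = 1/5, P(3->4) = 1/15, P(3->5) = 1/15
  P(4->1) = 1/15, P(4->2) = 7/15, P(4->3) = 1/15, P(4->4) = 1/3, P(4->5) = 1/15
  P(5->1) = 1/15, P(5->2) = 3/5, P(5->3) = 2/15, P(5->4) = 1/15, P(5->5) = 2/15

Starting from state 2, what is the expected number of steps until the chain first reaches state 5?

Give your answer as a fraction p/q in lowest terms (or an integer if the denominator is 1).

Answer: 15

Derivation:
Let h_i = expected steps to first reach 5 from state i.
Boundary: h_5 = 0.
First-step equations for the other states:
  h_1 = 1 + 1/15*h_1 + 1/5*h_2 + 4/15*h_3 + 2/5*h_4 + 1/15*h_5
  h_2 = 1 + 1/15*h_1 + 8/15*h_2 + 2/15*h_3 + 1/5*h_4 + 1/15*h_5
  h_3 = 1 + 1/3*h_1 + 1/3*h_2 + 1/5*h_3 + 1/15*h_4 + 1/15*h_5
  h_4 = 1 + 1/15*h_1 + 7/15*h_2 + 1/15*h_3 + 1/3*h_4 + 1/15*h_5

Substituting h_5 = 0 and rearranging gives the linear system (I - Q) h = 1:
  [14/15, -1/5, -4/15, -2/5] . (h_1, h_2, h_3, h_4) = 1
  [-1/15, 7/15, -2/15, -1/5] . (h_1, h_2, h_3, h_4) = 1
  [-1/3, -1/3, 4/5, -1/15] . (h_1, h_2, h_3, h_4) = 1
  [-1/15, -7/15, -1/15, 2/3] . (h_1, h_2, h_3, h_4) = 1

Solving yields:
  h_1 = 15
  h_2 = 15
  h_3 = 15
  h_4 = 15

Starting state is 2, so the expected hitting time is h_2 = 15.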